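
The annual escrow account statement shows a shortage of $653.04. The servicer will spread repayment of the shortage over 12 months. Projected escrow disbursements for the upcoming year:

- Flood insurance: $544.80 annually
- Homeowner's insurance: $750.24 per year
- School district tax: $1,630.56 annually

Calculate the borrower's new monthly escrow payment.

$298.22

Flood insurance — $544.80/yr
Homeowner's insurance — $750.24/yr
School district tax — $1,630.56/yr
Yearly total = $544.80 + $750.24 + $1,630.56 = $2,925.60
Per month = $2,925.60 ÷ 12 = $243.80
Shortage spread = $653.04 ÷ 12 = $54.42/mo
Adjusted monthly = $243.80 + $54.42 = $298.22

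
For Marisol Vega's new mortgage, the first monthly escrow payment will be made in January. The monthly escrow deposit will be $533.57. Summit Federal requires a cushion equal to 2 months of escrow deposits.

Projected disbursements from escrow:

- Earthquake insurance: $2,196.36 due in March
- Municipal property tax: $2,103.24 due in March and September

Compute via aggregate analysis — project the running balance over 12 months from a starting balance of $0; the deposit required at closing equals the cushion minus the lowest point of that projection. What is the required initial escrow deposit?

Cushion = 2 × $533.57 = $1,067.14
Trial balance (start $0, +$533.57 each month, − disbursements):
  Jan: +$533.57 → $533.57
  Feb: +$533.57 → $1,067.14
  Mar: +$533.57 − $4,299.60 → -$2,698.89
  Apr: +$533.57 → -$2,165.32
  May: +$533.57 → -$1,631.75
  Jun: +$533.57 → -$1,098.18
  Jul: +$533.57 → -$564.61
  Aug: +$533.57 → -$31.04
  Sep: +$533.57 − $2,103.24 → -$1,600.71
  Oct: +$533.57 → -$1,067.14
  Nov: +$533.57 → -$533.57
  Dec: +$533.57 → $0.00
Lowest trial balance = -$2,698.89 (Mar)
Initial deposit = cushion − low point = $1,067.14 − (-$2,698.89) = $3,766.03

$3,766.03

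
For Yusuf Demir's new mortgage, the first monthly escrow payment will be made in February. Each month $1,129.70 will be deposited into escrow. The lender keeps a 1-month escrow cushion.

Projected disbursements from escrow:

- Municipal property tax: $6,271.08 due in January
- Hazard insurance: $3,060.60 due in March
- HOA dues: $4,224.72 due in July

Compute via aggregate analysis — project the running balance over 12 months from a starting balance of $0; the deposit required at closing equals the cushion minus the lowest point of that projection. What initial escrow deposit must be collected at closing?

Cushion = 1 × $1,129.70 = $1,129.70
Trial balance (start $0, +$1,129.70 each month, − disbursements):
  Feb: +$1,129.70 → $1,129.70
  Mar: +$1,129.70 − $3,060.60 → -$801.20
  Apr: +$1,129.70 → $328.50
  May: +$1,129.70 → $1,458.20
  Jun: +$1,129.70 → $2,587.90
  Jul: +$1,129.70 − $4,224.72 → -$507.12
  Aug: +$1,129.70 → $622.58
  Sep: +$1,129.70 → $1,752.28
  Oct: +$1,129.70 → $2,881.98
  Nov: +$1,129.70 → $4,011.68
  Dec: +$1,129.70 → $5,141.38
  Jan: +$1,129.70 − $6,271.08 → $0.00
Lowest trial balance = -$801.20 (Mar)
Initial deposit = cushion − low point = $1,129.70 − (-$801.20) = $1,930.90

$1,930.90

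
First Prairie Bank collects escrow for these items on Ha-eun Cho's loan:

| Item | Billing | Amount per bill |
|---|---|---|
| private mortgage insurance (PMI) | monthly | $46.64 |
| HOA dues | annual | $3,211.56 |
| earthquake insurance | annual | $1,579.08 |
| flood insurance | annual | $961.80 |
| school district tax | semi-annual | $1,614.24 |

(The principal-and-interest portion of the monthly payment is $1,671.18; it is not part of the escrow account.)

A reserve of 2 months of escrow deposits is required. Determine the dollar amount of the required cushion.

$1,590.10

Private mortgage insurance (PMI) = $46.64 × 12 = $559.68
HOA dues = $3,211.56
Earthquake insurance = $1,579.08
Flood insurance = $961.80
School district tax = $1,614.24 × 2 = $3,228.48
Annual escrow total = $9,540.60
Monthly escrow = $9,540.60 / 12 = $795.05
Required cushion = 2 × $795.05 = $1,590.10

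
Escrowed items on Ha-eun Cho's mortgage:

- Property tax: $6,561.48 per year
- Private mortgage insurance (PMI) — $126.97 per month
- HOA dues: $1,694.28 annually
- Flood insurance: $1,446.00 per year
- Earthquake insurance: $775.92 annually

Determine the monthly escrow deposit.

Property tax: $6,561.48 annually
Private mortgage insurance (PMI): $126.97 × 12 = $1,523.64 annually
HOA dues: $1,694.28 annually
Flood insurance: $1,446.00 annually
Earthquake insurance: $775.92 annually
Combined annual = $6,561.48 + $1,523.64 + $1,694.28 + $1,446.00 + $775.92 = $12,001.32
Monthly = $12,001.32 ÷ 12 = $1,000.11

$1,000.11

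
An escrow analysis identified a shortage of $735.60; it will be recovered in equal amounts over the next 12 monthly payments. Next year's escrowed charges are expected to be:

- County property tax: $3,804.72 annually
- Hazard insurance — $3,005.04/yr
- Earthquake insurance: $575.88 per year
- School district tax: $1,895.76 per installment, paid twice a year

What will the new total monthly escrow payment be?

$992.73

County property tax: $3,804.72
Hazard insurance: $3,005.04
Earthquake insurance: $575.88
School district tax: $1,895.76 × 2 = $3,791.52
Total annual escrow = $11,177.16
Monthly escrow = $11,177.16 / 12 = $931.43
Shortage spread = $735.60 / 12 = $61.30/mo
Adjusted monthly = $931.43 + $61.30 = $992.73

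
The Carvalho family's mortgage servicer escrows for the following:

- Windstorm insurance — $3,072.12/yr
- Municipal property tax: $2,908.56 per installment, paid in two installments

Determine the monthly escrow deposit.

Windstorm insurance = $3,072.12
Municipal property tax = $2,908.56 × 2 = $5,817.12
Yearly total = $3,072.12 + $5,817.12 = $8,889.24
Base monthly escrow = $8,889.24 / 12 = $740.77

$740.77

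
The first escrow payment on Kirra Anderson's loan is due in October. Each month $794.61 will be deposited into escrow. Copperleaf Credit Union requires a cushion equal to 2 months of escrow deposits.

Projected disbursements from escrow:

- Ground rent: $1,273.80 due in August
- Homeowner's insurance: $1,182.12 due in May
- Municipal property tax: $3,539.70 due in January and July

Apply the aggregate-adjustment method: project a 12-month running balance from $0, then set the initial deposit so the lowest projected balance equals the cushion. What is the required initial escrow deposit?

Cushion = 2 × $794.61 = $1,589.22
Trial balance (start $0, +$794.61 each month, − disbursements):
  Oct: +$794.61 → $794.61
  Nov: +$794.61 → $1,589.22
  Dec: +$794.61 → $2,383.83
  Jan: +$794.61 − $3,539.70 → -$361.26
  Feb: +$794.61 → $433.35
  Mar: +$794.61 → $1,227.96
  Apr: +$794.61 → $2,022.57
  May: +$794.61 − $1,182.12 → $1,635.06
  Jun: +$794.61 → $2,429.67
  Jul: +$794.61 − $3,539.70 → -$315.42
  Aug: +$794.61 − $1,273.80 → -$794.61
  Sep: +$794.61 → $0.00
Lowest trial balance = -$794.61 (Aug)
Initial deposit = cushion − low point = $1,589.22 − (-$794.61) = $2,383.83

$2,383.83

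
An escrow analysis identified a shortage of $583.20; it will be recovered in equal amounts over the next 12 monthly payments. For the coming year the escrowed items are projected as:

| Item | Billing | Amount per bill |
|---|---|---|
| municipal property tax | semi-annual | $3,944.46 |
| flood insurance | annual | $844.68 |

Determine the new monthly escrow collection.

$776.40

Municipal property tax — $3,944.46 × 2 = $7,888.92
Flood insurance — $844.68
Combined annual = $7,888.92 + $844.68 = $8,733.60
Monthly = $8,733.60 / 12 = $727.80
Shortage spread = $583.20 / 12 = $48.60/mo
New monthly escrow = $727.80 + $48.60 = $776.40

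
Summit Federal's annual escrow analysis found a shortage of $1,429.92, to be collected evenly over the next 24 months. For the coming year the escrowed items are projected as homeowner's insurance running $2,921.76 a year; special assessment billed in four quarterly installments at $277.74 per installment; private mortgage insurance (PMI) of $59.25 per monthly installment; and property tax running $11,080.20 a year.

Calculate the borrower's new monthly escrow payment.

Homeowner's insurance — $2,921.76
Special assessment — $277.74 × 4 = $1,110.96
Private mortgage insurance (PMI) — $59.25 × 12 = $711.00
Property tax — $11,080.20
Combined annual = $2,921.76 + $1,110.96 + $711.00 + $11,080.20 = $15,823.92
Base monthly escrow = $15,823.92 ÷ 12 = $1,318.66
Shortage per month = $1,429.92 / 24 = $59.58
New monthly escrow = $1,318.66 + $59.58 = $1,378.24

$1,378.24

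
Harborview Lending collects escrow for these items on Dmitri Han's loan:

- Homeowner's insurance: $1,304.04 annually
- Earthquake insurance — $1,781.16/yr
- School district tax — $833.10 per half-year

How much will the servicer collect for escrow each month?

Homeowner's insurance = $1,304.04/yr
Earthquake insurance = $1,781.16/yr
School district tax = $833.10 × 2 = $1,666.20/yr
Annual escrow total = $1,304.04 + $1,781.16 + $1,666.20 = $4,751.40
Per month = $4,751.40 / 12 = $395.95

$395.95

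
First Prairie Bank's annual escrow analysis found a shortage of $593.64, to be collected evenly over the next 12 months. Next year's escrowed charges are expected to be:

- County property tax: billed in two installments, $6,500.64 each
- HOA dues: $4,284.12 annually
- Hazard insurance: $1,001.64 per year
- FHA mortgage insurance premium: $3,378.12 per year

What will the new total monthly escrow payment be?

$1,854.90

County property tax = $6,500.64 × 2 = $13,001.28 annually
HOA dues = $4,284.12 annually
Hazard insurance = $1,001.64 annually
FHA mortgage insurance premium = $3,378.12 annually
Total per year = $13,001.28 + $4,284.12 + $1,001.64 + $3,378.12 = $21,665.16
Base monthly escrow = $21,665.16 ÷ 12 = $1,805.43
Shortage per month = $593.64 ÷ 12 = $49.47
Adjusted monthly = $1,805.43 + $49.47 = $1,854.90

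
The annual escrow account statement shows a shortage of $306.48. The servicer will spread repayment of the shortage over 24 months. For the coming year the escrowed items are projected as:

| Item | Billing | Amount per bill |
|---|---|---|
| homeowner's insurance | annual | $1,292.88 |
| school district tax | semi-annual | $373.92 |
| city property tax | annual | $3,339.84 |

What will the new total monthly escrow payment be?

$461.15

Homeowner's insurance: $1,292.88/yr
School district tax: $373.92 × 2 = $747.84/yr
City property tax: $3,339.84/yr
Total per year = $1,292.88 + $747.84 + $3,339.84 = $5,380.56
Base monthly escrow = $5,380.56 / 12 = $448.38
Shortage per month = $306.48 ÷ 24 = $12.77
New monthly escrow = $448.38 + $12.77 = $461.15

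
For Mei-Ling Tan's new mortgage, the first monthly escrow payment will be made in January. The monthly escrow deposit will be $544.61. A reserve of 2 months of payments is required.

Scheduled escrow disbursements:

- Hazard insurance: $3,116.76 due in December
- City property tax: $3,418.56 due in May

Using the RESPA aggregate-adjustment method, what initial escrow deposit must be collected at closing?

Cushion = 2 × $544.61 = $1,089.22
Trial balance (start $0, +$544.61 each month, − disbursements):
  Jan: +$544.61 → $544.61
  Feb: +$544.61 → $1,089.22
  Mar: +$544.61 → $1,633.83
  Apr: +$544.61 → $2,178.44
  May: +$544.61 − $3,418.56 → -$695.51
  Jun: +$544.61 → -$150.90
  Jul: +$544.61 → $393.71
  Aug: +$544.61 → $938.32
  Sep: +$544.61 → $1,482.93
  Oct: +$544.61 → $2,027.54
  Nov: +$544.61 → $2,572.15
  Dec: +$544.61 − $3,116.76 → $0.00
Lowest trial balance = -$695.51 (May)
Initial deposit = cushion − low point = $1,089.22 − (-$695.51) = $1,784.73

$1,784.73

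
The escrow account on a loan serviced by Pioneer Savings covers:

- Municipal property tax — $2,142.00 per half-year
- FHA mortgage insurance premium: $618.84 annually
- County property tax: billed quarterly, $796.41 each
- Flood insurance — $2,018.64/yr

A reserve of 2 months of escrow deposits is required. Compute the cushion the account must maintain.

Municipal property tax — $2,142.00 × 2 = $4,284.00 per year
FHA mortgage insurance premium — $618.84 per year
County property tax — $796.41 × 4 = $3,185.64 per year
Flood insurance — $2,018.64 per year
Total annual escrow = $4,284.00 + $618.84 + $3,185.64 + $2,018.64 = $10,107.12
Per month = $10,107.12 ÷ 12 = $842.26
Reserve = 2 × $842.26 = $1,684.52

$1,684.52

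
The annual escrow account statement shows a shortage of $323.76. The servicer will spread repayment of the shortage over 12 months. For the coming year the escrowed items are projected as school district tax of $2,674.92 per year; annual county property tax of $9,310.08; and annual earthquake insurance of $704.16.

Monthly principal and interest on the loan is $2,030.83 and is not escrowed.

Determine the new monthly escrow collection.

$1,084.41

School district tax — $2,674.92 annually
County property tax — $9,310.08 annually
Earthquake insurance — $704.16 annually
Yearly total = $2,674.92 + $9,310.08 + $704.16 = $12,689.16
Monthly = $12,689.16 / 12 = $1,057.43
Shortage per month = $323.76 ÷ 12 = $26.98
Adjusted monthly = $1,057.43 + $26.98 = $1,084.41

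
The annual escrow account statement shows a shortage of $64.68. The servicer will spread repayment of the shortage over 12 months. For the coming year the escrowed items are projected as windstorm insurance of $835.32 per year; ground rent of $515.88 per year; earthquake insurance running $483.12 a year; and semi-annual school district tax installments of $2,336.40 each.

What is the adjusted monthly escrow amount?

$547.65

Windstorm insurance = $835.32 per year
Ground rent = $515.88 per year
Earthquake insurance = $483.12 per year
School district tax = $2,336.40 × 2 = $4,672.80 per year
Annual escrow total = $6,507.12
Monthly escrow = $6,507.12 ÷ 12 = $542.26
Shortage spread = $64.68 / 12 = $5.39/mo
New monthly escrow = $542.26 + $5.39 = $547.65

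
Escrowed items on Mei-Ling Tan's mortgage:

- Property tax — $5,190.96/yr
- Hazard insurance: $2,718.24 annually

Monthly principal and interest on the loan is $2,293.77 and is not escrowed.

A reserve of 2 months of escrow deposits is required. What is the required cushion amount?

Property tax = $5,190.96 annually
Hazard insurance = $2,718.24 annually
Total annual escrow = $5,190.96 + $2,718.24 = $7,909.20
Monthly = $7,909.20 ÷ 12 = $659.10
Cushion = 2 × $659.10 = $1,318.20

$1,318.20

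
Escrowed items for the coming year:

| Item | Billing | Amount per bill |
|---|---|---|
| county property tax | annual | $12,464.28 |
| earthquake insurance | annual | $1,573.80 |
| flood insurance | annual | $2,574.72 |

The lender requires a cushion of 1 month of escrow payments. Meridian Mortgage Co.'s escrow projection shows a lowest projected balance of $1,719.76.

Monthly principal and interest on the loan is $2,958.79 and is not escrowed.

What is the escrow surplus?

County property tax — $12,464.28/yr
Earthquake insurance — $1,573.80/yr
Flood insurance — $2,574.72/yr
Annual escrow total = $12,464.28 + $1,573.80 + $2,574.72 = $16,612.80
Monthly = $16,612.80 / 12 = $1,384.40
Cushion = 1 × $1,384.40 = $1,384.40
Surplus = $1,719.76 − $1,384.40 = $335.36

$335.36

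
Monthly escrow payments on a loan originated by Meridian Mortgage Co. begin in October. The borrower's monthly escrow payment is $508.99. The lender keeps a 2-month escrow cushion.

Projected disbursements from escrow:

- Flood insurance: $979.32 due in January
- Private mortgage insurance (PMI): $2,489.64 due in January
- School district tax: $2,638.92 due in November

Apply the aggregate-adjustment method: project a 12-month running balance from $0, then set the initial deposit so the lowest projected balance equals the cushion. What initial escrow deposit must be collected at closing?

Cushion = 2 × $508.99 = $1,017.98
Trial balance (start $0, +$508.99 each month, − disbursements):
  Oct: +$508.99 → $508.99
  Nov: +$508.99 − $2,638.92 → -$1,620.94
  Dec: +$508.99 → -$1,111.95
  Jan: +$508.99 − $3,468.96 → -$4,071.92
  Feb: +$508.99 → -$3,562.93
  Mar: +$508.99 → -$3,053.94
  Apr: +$508.99 → -$2,544.95
  May: +$508.99 → -$2,035.96
  Jun: +$508.99 → -$1,526.97
  Jul: +$508.99 → -$1,017.98
  Aug: +$508.99 → -$508.99
  Sep: +$508.99 → $0.00
Lowest trial balance = -$4,071.92 (Jan)
Initial deposit = cushion − low point = $1,017.98 − (-$4,071.92) = $5,089.90

$5,089.90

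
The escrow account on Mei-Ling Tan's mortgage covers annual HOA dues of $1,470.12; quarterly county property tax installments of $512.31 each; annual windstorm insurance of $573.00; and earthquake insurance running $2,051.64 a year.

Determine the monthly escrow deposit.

$512.00

HOA dues: $1,470.12
County property tax: $512.31 × 4 = $2,049.24
Windstorm insurance: $573.00
Earthquake insurance: $2,051.64
Yearly total = $1,470.12 + $2,049.24 + $573.00 + $2,051.64 = $6,144.00
Monthly escrow = $6,144.00 / 12 = $512.00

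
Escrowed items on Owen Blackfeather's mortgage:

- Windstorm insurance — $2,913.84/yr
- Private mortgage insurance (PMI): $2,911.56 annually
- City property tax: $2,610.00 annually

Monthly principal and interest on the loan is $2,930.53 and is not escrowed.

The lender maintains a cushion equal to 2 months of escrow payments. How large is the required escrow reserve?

Windstorm insurance: $2,913.84
Private mortgage insurance (PMI): $2,911.56
City property tax: $2,610.00
Total annual escrow = $8,435.40
Per month = $8,435.40 ÷ 12 = $702.95
Cushion = 2 × $702.95 = $1,405.90

$1,405.90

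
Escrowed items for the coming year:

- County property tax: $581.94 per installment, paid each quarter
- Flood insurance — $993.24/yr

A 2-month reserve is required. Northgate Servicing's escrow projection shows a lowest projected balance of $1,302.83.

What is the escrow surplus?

County property tax: $581.94 × 4 = $2,327.76 per year
Flood insurance: $993.24 per year
Total per year = $2,327.76 + $993.24 = $3,321.00
Base monthly escrow = $3,321.00 / 12 = $276.75
Required reserve = 2 × $276.75 = $553.50
Surplus = $1,302.83 − $553.50 = $749.33

$749.33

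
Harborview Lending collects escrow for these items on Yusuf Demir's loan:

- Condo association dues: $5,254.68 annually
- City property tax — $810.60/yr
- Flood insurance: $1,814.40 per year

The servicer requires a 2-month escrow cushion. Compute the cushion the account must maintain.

Condo association dues: $5,254.68 per year
City property tax: $810.60 per year
Flood insurance: $1,814.40 per year
Annual escrow total = $7,879.68
Per month = $7,879.68 / 12 = $656.64
Reserve = 2 × $656.64 = $1,313.28

$1,313.28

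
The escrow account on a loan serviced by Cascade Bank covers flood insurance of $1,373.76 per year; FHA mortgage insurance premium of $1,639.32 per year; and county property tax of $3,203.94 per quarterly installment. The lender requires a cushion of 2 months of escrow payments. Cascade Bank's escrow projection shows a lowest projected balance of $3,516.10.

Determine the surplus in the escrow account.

$877.96

Flood insurance — $1,373.76/yr
FHA mortgage insurance premium — $1,639.32/yr
County property tax — $3,203.94 × 4 = $12,815.76/yr
Combined annual = $1,373.76 + $1,639.32 + $12,815.76 = $15,828.84
Monthly escrow = $15,828.84 ÷ 12 = $1,319.07
Required reserve = 2 × $1,319.07 = $2,638.14
Surplus = $3,516.10 − $2,638.14 = $877.96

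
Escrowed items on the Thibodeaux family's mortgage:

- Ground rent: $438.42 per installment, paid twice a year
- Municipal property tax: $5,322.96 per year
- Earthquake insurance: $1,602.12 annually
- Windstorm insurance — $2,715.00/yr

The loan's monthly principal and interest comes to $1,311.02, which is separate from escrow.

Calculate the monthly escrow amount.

Ground rent: $438.42 × 2 = $876.84/yr
Municipal property tax: $5,322.96/yr
Earthquake insurance: $1,602.12/yr
Windstorm insurance: $2,715.00/yr
Combined annual = $10,516.92
Monthly = $10,516.92 / 12 = $876.41

$876.41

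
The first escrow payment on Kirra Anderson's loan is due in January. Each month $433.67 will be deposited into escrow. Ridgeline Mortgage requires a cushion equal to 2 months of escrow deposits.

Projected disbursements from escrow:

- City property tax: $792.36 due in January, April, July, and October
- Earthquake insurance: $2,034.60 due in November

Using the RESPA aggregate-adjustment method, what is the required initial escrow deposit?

Cushion = 2 × $433.67 = $867.34
Trial balance (start $0, +$433.67 each month, − disbursements):
  Jan: +$433.67 − $792.36 → -$358.69
  Feb: +$433.67 → $74.98
  Mar: +$433.67 → $508.65
  Apr: +$433.67 − $792.36 → $149.96
  May: +$433.67 → $583.63
  Jun: +$433.67 → $1,017.30
  Jul: +$433.67 − $792.36 → $658.61
  Aug: +$433.67 → $1,092.28
  Sep: +$433.67 → $1,525.95
  Oct: +$433.67 − $792.36 → $1,167.26
  Nov: +$433.67 − $2,034.60 → -$433.67
  Dec: +$433.67 → $0.00
Lowest trial balance = -$433.67 (Nov)
Initial deposit = cushion − low point = $867.34 − (-$433.67) = $1,301.01

$1,301.01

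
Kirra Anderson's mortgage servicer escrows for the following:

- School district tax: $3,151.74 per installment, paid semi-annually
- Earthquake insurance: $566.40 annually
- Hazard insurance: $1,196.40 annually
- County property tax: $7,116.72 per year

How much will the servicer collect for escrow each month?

$1,265.25

School district tax = $3,151.74 × 2 = $6,303.48 per year
Earthquake insurance = $566.40 per year
Hazard insurance = $1,196.40 per year
County property tax = $7,116.72 per year
Annual escrow total = $6,303.48 + $566.40 + $1,196.40 + $7,116.72 = $15,183.00
Per month = $15,183.00 / 12 = $1,265.25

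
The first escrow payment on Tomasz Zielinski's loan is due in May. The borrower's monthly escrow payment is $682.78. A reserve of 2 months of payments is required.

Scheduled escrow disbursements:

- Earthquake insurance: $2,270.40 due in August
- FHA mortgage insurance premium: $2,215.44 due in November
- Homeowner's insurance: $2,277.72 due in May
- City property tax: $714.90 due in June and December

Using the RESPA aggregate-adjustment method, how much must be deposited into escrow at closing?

$4,096.68

Cushion = 2 × $682.78 = $1,365.56
Trial balance (start $0, +$682.78 each month, − disbursements):
  May: +$682.78 − $2,277.72 → -$1,594.94
  Jun: +$682.78 − $714.90 → -$1,627.06
  Jul: +$682.78 → -$944.28
  Aug: +$682.78 − $2,270.40 → -$2,531.90
  Sep: +$682.78 → -$1,849.12
  Oct: +$682.78 → -$1,166.34
  Nov: +$682.78 − $2,215.44 → -$2,699.00
  Dec: +$682.78 − $714.90 → -$2,731.12
  Jan: +$682.78 → -$2,048.34
  Feb: +$682.78 → -$1,365.56
  Mar: +$682.78 → -$682.78
  Apr: +$682.78 → $0.00
Lowest trial balance = -$2,731.12 (Dec)
Initial deposit = cushion − low point = $1,365.56 − (-$2,731.12) = $4,096.68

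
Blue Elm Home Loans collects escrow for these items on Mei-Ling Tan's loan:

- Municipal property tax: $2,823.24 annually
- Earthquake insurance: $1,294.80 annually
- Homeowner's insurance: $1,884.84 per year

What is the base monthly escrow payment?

Municipal property tax — $2,823.24 per year
Earthquake insurance — $1,294.80 per year
Homeowner's insurance — $1,884.84 per year
Total annual escrow = $2,823.24 + $1,294.80 + $1,884.84 = $6,002.88
Base monthly escrow = $6,002.88 ÷ 12 = $500.24

$500.24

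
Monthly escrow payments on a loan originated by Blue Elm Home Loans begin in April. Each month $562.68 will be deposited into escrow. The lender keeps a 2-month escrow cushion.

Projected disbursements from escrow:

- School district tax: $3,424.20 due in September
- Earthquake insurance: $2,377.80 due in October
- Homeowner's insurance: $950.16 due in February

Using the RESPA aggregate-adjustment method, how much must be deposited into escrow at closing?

$2,988.60

Cushion = 2 × $562.68 = $1,125.36
Trial balance (start $0, +$562.68 each month, − disbursements):
  Apr: +$562.68 → $562.68
  May: +$562.68 → $1,125.36
  Jun: +$562.68 → $1,688.04
  Jul: +$562.68 → $2,250.72
  Aug: +$562.68 → $2,813.40
  Sep: +$562.68 − $3,424.20 → -$48.12
  Oct: +$562.68 − $2,377.80 → -$1,863.24
  Nov: +$562.68 → -$1,300.56
  Dec: +$562.68 → -$737.88
  Jan: +$562.68 → -$175.20
  Feb: +$562.68 − $950.16 → -$562.68
  Mar: +$562.68 → $0.00
Lowest trial balance = -$1,863.24 (Oct)
Initial deposit = cushion − low point = $1,125.36 − (-$1,863.24) = $2,988.60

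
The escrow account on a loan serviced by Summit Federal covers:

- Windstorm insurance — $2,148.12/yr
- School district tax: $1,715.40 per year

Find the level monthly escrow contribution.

Windstorm insurance = $2,148.12 annually
School district tax = $1,715.40 annually
Yearly total = $3,863.52
Base monthly escrow = $3,863.52 ÷ 12 = $321.96

$321.96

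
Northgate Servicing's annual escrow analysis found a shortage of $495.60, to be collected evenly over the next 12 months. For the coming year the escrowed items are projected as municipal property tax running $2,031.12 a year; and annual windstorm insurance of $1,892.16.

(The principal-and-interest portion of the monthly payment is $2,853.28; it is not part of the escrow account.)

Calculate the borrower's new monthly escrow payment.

Municipal property tax: $2,031.12/yr
Windstorm insurance: $1,892.16/yr
Yearly total = $2,031.12 + $1,892.16 = $3,923.28
Base monthly escrow = $3,923.28 ÷ 12 = $326.94
Shortage per month = $495.60 ÷ 12 = $41.30
Adjusted monthly = $326.94 + $41.30 = $368.24

$368.24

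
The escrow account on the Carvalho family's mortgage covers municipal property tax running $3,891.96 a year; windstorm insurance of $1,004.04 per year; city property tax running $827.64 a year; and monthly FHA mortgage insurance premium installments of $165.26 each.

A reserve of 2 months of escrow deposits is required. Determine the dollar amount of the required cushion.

$1,284.46

Municipal property tax — $3,891.96 per year
Windstorm insurance — $1,004.04 per year
City property tax — $827.64 per year
FHA mortgage insurance premium — $165.26 × 12 = $1,983.12 per year
Annual escrow total = $7,706.76
Monthly escrow = $7,706.76 ÷ 12 = $642.23
Required cushion = 2 × $642.23 = $1,284.46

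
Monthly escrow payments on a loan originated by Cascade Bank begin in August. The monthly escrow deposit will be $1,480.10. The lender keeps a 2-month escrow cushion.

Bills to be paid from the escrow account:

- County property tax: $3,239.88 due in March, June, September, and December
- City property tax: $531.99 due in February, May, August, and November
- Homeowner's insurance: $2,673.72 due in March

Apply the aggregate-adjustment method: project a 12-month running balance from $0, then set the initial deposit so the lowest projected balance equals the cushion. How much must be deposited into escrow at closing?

Cushion = 2 × $1,480.10 = $2,960.20
Trial balance (start $0, +$1,480.10 each month, − disbursements):
  Aug: +$1,480.10 − $531.99 → $948.11
  Sep: +$1,480.10 − $3,239.88 → -$811.67
  Oct: +$1,480.10 → $668.43
  Nov: +$1,480.10 − $531.99 → $1,616.54
  Dec: +$1,480.10 − $3,239.88 → -$143.24
  Jan: +$1,480.10 → $1,336.86
  Feb: +$1,480.10 − $531.99 → $2,284.97
  Mar: +$1,480.10 − $5,913.60 → -$2,148.53
  Apr: +$1,480.10 → -$668.43
  May: +$1,480.10 − $531.99 → $279.68
  Jun: +$1,480.10 − $3,239.88 → -$1,480.10
  Jul: +$1,480.10 → $0.00
Lowest trial balance = -$2,148.53 (Mar)
Initial deposit = cushion − low point = $2,960.20 − (-$2,148.53) = $5,108.73

$5,108.73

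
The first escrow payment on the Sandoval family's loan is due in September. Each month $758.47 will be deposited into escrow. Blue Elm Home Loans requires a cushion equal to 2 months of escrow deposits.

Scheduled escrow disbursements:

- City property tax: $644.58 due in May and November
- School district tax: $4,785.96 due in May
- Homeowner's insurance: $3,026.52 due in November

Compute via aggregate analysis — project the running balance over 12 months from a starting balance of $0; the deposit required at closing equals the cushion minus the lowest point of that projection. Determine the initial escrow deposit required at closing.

$3,792.35

Cushion = 2 × $758.47 = $1,516.94
Trial balance (start $0, +$758.47 each month, − disbursements):
  Sep: +$758.47 → $758.47
  Oct: +$758.47 → $1,516.94
  Nov: +$758.47 − $3,671.10 → -$1,395.69
  Dec: +$758.47 → -$637.22
  Jan: +$758.47 → $121.25
  Feb: +$758.47 → $879.72
  Mar: +$758.47 → $1,638.19
  Apr: +$758.47 → $2,396.66
  May: +$758.47 − $5,430.54 → -$2,275.41
  Jun: +$758.47 → -$1,516.94
  Jul: +$758.47 → -$758.47
  Aug: +$758.47 → $0.00
Lowest trial balance = -$2,275.41 (May)
Initial deposit = cushion − low point = $1,516.94 − (-$2,275.41) = $3,792.35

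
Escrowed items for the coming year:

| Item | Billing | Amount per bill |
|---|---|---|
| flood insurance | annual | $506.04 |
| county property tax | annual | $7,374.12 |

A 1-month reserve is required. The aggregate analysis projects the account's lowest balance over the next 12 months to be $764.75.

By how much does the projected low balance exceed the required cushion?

Flood insurance: $506.04
County property tax: $7,374.12
Total per year = $506.04 + $7,374.12 = $7,880.16
Base monthly escrow = $7,880.16 / 12 = $656.68
Cushion = 1 × $656.68 = $656.68
Surplus = $764.75 − $656.68 = $108.07

$108.07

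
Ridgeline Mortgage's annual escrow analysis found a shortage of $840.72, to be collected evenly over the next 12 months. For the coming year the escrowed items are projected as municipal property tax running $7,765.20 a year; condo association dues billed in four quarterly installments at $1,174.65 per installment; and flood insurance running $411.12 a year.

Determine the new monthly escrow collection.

$1,142.97

Municipal property tax — $7,765.20 per year
Condo association dues — $1,174.65 × 4 = $4,698.60 per year
Flood insurance — $411.12 per year
Total per year = $7,765.20 + $4,698.60 + $411.12 = $12,874.92
Per month = $12,874.92 ÷ 12 = $1,072.91
Shortage spread = $840.72 / 12 = $70.06/mo
New monthly escrow = $1,072.91 + $70.06 = $1,142.97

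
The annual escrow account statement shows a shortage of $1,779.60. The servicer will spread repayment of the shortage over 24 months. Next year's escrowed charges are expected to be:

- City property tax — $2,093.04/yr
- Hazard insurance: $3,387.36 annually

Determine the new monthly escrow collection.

City property tax — $2,093.04
Hazard insurance — $3,387.36
Combined annual = $2,093.04 + $3,387.36 = $5,480.40
Monthly escrow = $5,480.40 ÷ 12 = $456.70
Shortage spread = $1,779.60 ÷ 24 = $74.15/mo
New monthly escrow = $456.70 + $74.15 = $530.85

$530.85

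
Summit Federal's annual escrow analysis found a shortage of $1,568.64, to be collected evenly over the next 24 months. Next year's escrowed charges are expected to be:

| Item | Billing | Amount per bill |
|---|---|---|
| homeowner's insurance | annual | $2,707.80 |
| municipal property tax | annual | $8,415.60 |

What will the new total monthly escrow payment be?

Homeowner's insurance — $2,707.80 per year
Municipal property tax — $8,415.60 per year
Total per year = $11,123.40
Per month = $11,123.40 / 12 = $926.95
Shortage per month = $1,568.64 / 24 = $65.36
New monthly escrow = $926.95 + $65.36 = $992.31

$992.31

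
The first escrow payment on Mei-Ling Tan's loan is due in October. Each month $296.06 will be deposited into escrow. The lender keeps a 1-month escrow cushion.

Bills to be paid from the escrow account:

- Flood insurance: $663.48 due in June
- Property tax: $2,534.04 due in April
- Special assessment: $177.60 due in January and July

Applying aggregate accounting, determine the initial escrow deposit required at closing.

$1,006.64

Cushion = 1 × $296.06 = $296.06
Trial balance (start $0, +$296.06 each month, − disbursements):
  Oct: +$296.06 → $296.06
  Nov: +$296.06 → $592.12
  Dec: +$296.06 → $888.18
  Jan: +$296.06 − $177.60 → $1,006.64
  Feb: +$296.06 → $1,302.70
  Mar: +$296.06 → $1,598.76
  Apr: +$296.06 − $2,534.04 → -$639.22
  May: +$296.06 → -$343.16
  Jun: +$296.06 − $663.48 → -$710.58
  Jul: +$296.06 − $177.60 → -$592.12
  Aug: +$296.06 → -$296.06
  Sep: +$296.06 → $0.00
Lowest trial balance = -$710.58 (Jun)
Initial deposit = cushion − low point = $296.06 − (-$710.58) = $1,006.64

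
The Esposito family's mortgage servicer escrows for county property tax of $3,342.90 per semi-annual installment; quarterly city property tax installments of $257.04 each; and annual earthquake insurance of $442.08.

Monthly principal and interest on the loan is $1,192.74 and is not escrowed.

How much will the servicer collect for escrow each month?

County property tax = $3,342.90 × 2 = $6,685.80/yr
City property tax = $257.04 × 4 = $1,028.16/yr
Earthquake insurance = $442.08/yr
Combined annual = $6,685.80 + $1,028.16 + $442.08 = $8,156.04
Per month = $8,156.04 ÷ 12 = $679.67

$679.67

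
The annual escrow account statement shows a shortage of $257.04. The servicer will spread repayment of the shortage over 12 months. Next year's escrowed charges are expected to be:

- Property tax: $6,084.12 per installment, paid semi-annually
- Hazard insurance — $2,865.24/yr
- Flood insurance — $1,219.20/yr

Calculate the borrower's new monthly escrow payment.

$1,375.81

Property tax — $6,084.12 × 2 = $12,168.24 per year
Hazard insurance — $2,865.24 per year
Flood insurance — $1,219.20 per year
Total annual escrow = $12,168.24 + $2,865.24 + $1,219.20 = $16,252.68
Per month = $16,252.68 / 12 = $1,354.39
Shortage spread = $257.04 ÷ 12 = $21.42/mo
Adjusted monthly = $1,354.39 + $21.42 = $1,375.81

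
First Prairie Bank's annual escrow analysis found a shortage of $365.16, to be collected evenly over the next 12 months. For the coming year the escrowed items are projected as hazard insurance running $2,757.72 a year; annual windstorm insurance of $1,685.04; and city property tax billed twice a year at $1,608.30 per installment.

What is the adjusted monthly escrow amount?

Hazard insurance: $2,757.72 per year
Windstorm insurance: $1,685.04 per year
City property tax: $1,608.30 × 2 = $3,216.60 per year
Combined annual = $2,757.72 + $1,685.04 + $3,216.60 = $7,659.36
Monthly = $7,659.36 / 12 = $638.28
Shortage spread = $365.16 / 12 = $30.43/mo
Adjusted monthly = $638.28 + $30.43 = $668.71

$668.71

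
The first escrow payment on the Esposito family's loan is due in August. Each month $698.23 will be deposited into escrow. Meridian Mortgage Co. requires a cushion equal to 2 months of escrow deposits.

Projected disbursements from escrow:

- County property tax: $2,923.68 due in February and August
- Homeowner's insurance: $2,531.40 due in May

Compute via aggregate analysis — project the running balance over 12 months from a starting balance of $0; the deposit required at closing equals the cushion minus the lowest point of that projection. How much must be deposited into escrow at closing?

Cushion = 2 × $698.23 = $1,396.46
Trial balance (start $0, +$698.23 each month, − disbursements):
  Aug: +$698.23 − $2,923.68 → -$2,225.45
  Sep: +$698.23 → -$1,527.22
  Oct: +$698.23 → -$828.99
  Nov: +$698.23 → -$130.76
  Dec: +$698.23 → $567.47
  Jan: +$698.23 → $1,265.70
  Feb: +$698.23 − $2,923.68 → -$959.75
  Mar: +$698.23 → -$261.52
  Apr: +$698.23 → $436.71
  May: +$698.23 − $2,531.40 → -$1,396.46
  Jun: +$698.23 → -$698.23
  Jul: +$698.23 → $0.00
Lowest trial balance = -$2,225.45 (Aug)
Initial deposit = cushion − low point = $1,396.46 − (-$2,225.45) = $3,621.91

$3,621.91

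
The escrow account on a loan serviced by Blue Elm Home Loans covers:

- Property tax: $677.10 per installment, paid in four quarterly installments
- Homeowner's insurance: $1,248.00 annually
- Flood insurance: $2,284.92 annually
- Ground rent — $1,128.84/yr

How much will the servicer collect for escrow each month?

$614.18

Property tax: $677.10 × 4 = $2,708.40/yr
Homeowner's insurance: $1,248.00/yr
Flood insurance: $2,284.92/yr
Ground rent: $1,128.84/yr
Total per year = $2,708.40 + $1,248.00 + $2,284.92 + $1,128.84 = $7,370.16
Monthly = $7,370.16 ÷ 12 = $614.18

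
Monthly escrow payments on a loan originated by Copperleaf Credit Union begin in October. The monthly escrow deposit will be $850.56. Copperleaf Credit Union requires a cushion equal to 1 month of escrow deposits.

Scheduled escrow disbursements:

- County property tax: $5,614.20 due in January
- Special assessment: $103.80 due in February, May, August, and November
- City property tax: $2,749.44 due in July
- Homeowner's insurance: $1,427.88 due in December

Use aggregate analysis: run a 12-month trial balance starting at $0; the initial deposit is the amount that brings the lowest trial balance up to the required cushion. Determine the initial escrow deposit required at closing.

Cushion = 1 × $850.56 = $850.56
Trial balance (start $0, +$850.56 each month, − disbursements):
  Oct: +$850.56 → $850.56
  Nov: +$850.56 − $103.80 → $1,597.32
  Dec: +$850.56 − $1,427.88 → $1,020.00
  Jan: +$850.56 − $5,614.20 → -$3,743.64
  Feb: +$850.56 − $103.80 → -$2,996.88
  Mar: +$850.56 → -$2,146.32
  Apr: +$850.56 → -$1,295.76
  May: +$850.56 − $103.80 → -$549.00
  Jun: +$850.56 → $301.56
  Jul: +$850.56 − $2,749.44 → -$1,597.32
  Aug: +$850.56 − $103.80 → -$850.56
  Sep: +$850.56 → $0.00
Lowest trial balance = -$3,743.64 (Jan)
Initial deposit = cushion − low point = $850.56 − (-$3,743.64) = $4,594.20

$4,594.20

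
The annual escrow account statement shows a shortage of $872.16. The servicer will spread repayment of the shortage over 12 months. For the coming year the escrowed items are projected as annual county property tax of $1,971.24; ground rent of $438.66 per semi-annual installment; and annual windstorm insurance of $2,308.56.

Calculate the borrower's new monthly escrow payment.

County property tax = $1,971.24/yr
Ground rent = $438.66 × 2 = $877.32/yr
Windstorm insurance = $2,308.56/yr
Total annual escrow = $5,157.12
Monthly = $5,157.12 ÷ 12 = $429.76
Shortage per month = $872.16 / 12 = $72.68
New monthly escrow = $429.76 + $72.68 = $502.44

$502.44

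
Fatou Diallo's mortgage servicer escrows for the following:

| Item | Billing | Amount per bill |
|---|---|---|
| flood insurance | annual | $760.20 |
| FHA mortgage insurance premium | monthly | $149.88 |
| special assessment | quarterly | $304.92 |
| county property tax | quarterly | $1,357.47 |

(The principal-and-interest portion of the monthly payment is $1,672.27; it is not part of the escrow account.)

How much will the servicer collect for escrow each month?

Flood insurance = $760.20 per year
FHA mortgage insurance premium = $149.88 × 12 = $1,798.56 per year
Special assessment = $304.92 × 4 = $1,219.68 per year
County property tax = $1,357.47 × 4 = $5,429.88 per year
Total annual escrow = $9,208.32
Per month = $9,208.32 ÷ 12 = $767.36

$767.36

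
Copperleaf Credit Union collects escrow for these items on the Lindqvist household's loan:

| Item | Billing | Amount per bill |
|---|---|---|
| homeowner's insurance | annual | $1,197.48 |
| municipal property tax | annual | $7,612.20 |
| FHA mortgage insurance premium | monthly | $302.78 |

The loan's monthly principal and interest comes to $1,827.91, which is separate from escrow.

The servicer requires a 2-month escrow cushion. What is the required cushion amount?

$2,073.84

Homeowner's insurance — $1,197.48/yr
Municipal property tax — $7,612.20/yr
FHA mortgage insurance premium — $302.78 × 12 = $3,633.36/yr
Yearly total = $12,443.04
Per month = $12,443.04 ÷ 12 = $1,036.92
Required cushion = 2 × $1,036.92 = $2,073.84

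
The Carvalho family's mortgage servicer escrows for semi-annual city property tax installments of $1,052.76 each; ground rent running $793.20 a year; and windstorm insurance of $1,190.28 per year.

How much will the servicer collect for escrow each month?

City property tax: $1,052.76 × 2 = $2,105.52 annually
Ground rent: $793.20 annually
Windstorm insurance: $1,190.28 annually
Annual escrow total = $2,105.52 + $793.20 + $1,190.28 = $4,089.00
Monthly escrow = $4,089.00 ÷ 12 = $340.75

$340.75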